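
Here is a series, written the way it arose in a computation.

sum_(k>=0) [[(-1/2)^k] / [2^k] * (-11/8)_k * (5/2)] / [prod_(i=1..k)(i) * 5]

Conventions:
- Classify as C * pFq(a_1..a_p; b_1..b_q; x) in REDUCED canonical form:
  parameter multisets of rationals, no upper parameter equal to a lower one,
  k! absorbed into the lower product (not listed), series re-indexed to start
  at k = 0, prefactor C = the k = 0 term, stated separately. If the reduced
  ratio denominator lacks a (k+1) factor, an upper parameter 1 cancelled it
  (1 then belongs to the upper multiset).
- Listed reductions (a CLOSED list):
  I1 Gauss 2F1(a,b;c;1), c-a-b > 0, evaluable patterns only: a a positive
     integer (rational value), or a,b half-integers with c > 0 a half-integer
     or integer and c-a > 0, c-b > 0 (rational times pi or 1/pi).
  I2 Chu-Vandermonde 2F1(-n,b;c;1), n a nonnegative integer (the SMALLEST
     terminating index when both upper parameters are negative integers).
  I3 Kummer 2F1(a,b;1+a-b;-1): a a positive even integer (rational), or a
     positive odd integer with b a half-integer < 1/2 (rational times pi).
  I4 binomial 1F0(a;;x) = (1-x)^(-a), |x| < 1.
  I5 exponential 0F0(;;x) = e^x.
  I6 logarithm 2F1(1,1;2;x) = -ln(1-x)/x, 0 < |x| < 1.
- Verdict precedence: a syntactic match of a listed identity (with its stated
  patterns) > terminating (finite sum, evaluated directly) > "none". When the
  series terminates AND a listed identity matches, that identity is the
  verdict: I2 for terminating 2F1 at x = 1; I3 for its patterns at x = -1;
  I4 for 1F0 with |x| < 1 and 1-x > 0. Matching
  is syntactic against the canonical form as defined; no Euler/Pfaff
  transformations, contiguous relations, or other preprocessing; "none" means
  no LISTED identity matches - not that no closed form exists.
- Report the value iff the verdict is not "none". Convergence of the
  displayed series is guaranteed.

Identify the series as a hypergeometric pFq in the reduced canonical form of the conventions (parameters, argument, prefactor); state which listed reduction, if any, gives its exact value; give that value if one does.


The tell: t_0 = 1/2 here, and the constant factors (C = 1/2, x = -1/4) combine into one prefactor.
Consecutive-term ratio: r(k) = (-1/4) * (k-11/8) / [(k+1)] ; factor over Q: parameters, x = (-1/4), and C = 1/2.

Reduced: x = -1/4, 1F0, upper = {-11/8}, lower = {-}, C = 1/2. Verdict: this is the binomial series (I4) (the 1F0 binomial series: exponent 11/8, x = -1/4). Hence: (1/2) * (5/4)^(11/8).


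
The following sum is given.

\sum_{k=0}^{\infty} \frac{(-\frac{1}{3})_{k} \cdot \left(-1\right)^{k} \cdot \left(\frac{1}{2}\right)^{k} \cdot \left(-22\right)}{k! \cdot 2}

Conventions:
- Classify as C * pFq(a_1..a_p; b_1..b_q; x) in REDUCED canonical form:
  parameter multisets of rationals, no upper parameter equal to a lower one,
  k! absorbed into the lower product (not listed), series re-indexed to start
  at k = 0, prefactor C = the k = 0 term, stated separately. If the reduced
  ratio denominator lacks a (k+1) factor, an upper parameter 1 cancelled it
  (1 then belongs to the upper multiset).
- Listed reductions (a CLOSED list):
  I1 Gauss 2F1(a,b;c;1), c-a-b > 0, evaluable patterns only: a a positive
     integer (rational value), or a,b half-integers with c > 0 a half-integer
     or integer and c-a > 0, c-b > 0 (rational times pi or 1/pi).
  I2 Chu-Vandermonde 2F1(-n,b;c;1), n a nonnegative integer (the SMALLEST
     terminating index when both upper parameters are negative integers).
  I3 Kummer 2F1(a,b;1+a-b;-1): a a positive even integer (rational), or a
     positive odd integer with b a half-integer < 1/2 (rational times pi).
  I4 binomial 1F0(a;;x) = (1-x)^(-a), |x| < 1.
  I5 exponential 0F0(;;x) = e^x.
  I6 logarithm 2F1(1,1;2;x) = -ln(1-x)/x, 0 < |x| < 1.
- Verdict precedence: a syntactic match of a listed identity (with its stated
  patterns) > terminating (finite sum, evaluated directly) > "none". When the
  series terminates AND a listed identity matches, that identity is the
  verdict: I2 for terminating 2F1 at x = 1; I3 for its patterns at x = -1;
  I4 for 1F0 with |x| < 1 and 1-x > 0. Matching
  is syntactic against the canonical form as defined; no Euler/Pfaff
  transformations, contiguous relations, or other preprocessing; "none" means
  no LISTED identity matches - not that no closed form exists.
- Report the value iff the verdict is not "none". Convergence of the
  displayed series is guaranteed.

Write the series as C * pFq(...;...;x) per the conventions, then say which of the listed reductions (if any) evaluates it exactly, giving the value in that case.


Key step: from the first term -11: the (-1)^k factor (prefactor -11) folds into the argument's sign.
Term ratio: r(k) = -\frac{1}{2} * (k-\frac{1}{3}) / [(k+1)] - rational in k. x = -\frac{1}{2}; t_0 = -11; negate the roots.

Reduced: x = -\frac{1}{2}, 1F0, upper = {-\frac{1}{3}}, lower = {-}, C = -11. Verdict (x = -\frac{1}{2}): the binomial series (I4) applies (the 1F0 binomial series: exponent 1/3, x = -\frac{1}{2}). Hence: \left(-11\right) \cdot \left(\frac{3}{2}\right)^{\frac{1}{3}}.


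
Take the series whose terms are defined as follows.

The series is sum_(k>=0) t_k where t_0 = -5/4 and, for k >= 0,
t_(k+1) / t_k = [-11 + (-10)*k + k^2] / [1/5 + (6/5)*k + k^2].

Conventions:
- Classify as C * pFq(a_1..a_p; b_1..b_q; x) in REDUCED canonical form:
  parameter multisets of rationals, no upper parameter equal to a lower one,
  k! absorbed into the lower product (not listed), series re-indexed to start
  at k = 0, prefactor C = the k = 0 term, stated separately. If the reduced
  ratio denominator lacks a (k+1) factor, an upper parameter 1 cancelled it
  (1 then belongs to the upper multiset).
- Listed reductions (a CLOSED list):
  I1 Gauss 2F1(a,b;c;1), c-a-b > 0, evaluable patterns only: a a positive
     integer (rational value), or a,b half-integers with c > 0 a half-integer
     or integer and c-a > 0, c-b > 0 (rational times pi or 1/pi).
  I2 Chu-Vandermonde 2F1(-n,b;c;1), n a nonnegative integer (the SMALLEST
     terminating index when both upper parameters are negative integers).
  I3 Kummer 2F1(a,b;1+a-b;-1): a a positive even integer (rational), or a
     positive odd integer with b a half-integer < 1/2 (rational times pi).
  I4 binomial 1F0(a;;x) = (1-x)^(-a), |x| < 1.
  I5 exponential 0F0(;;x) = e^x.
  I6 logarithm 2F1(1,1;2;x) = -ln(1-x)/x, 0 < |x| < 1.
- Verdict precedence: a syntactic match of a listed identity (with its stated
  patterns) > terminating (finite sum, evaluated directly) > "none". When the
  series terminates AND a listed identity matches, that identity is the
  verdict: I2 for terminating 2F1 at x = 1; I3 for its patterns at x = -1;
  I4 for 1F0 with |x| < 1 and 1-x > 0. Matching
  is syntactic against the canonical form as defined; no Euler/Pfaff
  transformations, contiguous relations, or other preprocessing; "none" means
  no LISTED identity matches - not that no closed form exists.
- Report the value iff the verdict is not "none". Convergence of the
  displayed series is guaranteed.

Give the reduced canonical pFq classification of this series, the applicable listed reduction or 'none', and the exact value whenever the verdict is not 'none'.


At argument 1: a 2F1 with upper {-11, 1}, lower {1/5}, scaled by C = -5/4. Verdict: this is Vandermonde's identity (I2) (terminating 2F1 at x = 1 with n = 11, b = 1, c = 1/5). Exact value: 5/51.

The tell: from the first term -5/4: the expanded ratio factors over Q; C = -5/4, x = 1, roots give parameters.
Consecutive-term ratio: r(k) = 1 * (k-11) (k+1) / [(k+1/5) (k+1)] - rational; roots negated = parameters, x = 1, C = -5/4.


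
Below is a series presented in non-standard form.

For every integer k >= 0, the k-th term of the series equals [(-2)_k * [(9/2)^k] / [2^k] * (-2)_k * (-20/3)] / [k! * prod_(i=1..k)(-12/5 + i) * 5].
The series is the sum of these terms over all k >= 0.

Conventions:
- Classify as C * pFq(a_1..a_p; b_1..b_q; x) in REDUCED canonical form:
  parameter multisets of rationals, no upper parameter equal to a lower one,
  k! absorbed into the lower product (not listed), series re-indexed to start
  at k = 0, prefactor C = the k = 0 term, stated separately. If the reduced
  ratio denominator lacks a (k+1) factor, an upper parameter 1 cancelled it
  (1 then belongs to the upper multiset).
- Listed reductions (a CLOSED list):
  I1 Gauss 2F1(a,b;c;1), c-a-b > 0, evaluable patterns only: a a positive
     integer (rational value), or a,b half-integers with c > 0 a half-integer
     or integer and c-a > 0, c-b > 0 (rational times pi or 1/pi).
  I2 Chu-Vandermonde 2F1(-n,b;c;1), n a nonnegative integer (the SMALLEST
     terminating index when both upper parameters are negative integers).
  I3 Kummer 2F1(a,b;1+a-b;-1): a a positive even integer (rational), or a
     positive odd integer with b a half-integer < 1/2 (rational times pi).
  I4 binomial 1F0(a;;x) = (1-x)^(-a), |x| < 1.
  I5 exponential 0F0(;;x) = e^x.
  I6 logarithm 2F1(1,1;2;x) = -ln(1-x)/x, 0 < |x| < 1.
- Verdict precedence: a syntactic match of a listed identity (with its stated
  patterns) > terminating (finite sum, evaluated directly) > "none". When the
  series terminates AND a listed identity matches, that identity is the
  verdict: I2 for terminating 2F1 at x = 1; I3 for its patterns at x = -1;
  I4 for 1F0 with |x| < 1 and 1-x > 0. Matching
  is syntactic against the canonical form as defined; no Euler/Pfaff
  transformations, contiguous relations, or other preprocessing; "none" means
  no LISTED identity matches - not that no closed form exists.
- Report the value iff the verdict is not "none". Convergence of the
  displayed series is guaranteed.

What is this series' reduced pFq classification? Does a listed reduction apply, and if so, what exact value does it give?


The series (x = 9/4) is 2F1: upper {-2, -2}, lower {-7/5}, prefactor -4/3. Verdict: terminating - upper -2 stops the sum at k = 2; the 3 terms are added exactly. Hence: -1417/84.

Structural cue: with t_0 = -4/3, the lower running product (prefactor -4/3) is a rising factorial.
Consecutive-term ratio: r(k) = (9/4) * (k-2) (k-2) / [(k-7/5) (k+1)] - poly over poly, x = (9/4) from leading terms; C = -4/3 at k = 0.


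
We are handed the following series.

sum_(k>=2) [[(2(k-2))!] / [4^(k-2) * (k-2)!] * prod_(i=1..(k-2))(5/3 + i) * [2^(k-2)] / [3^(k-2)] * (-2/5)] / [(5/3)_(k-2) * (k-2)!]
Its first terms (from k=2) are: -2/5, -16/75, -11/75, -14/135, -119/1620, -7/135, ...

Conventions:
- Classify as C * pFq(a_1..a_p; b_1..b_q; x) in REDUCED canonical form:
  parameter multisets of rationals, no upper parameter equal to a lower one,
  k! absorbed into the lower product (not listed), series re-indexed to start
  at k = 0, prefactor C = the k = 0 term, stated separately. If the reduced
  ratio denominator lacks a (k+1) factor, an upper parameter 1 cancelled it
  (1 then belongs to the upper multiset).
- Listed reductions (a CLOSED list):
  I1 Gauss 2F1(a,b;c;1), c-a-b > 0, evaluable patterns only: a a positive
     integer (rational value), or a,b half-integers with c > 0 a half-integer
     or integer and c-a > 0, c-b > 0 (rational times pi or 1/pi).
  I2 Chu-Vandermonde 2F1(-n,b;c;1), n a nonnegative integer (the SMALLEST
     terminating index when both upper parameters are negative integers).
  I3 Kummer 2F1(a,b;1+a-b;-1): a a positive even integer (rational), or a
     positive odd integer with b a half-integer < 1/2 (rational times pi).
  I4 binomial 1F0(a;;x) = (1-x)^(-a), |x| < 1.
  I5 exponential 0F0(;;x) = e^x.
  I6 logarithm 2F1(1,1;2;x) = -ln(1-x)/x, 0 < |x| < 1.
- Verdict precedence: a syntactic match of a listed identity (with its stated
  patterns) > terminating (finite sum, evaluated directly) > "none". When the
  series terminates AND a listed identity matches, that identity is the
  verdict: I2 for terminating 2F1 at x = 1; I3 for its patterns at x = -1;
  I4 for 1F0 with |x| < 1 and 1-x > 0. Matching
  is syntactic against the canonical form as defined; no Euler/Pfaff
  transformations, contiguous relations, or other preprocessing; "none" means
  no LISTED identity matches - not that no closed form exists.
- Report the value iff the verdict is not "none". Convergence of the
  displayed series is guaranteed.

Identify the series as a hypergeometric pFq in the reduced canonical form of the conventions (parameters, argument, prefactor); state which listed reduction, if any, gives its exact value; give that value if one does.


This is -2/5 * 2F1(1/2, 8/3; 5/3; 2/3) in reduced canonical form. Verdict: none here - no I1-I6 shape fits x = 2/3 with lower {5/3}.

First insight: t_0 = -2/5 here, and the (2k)!/(4^k k!) block (C = -2/5, x = 2/3) is the Pochhammer (1/2)_k.
Ratio: r(k) = (2/3) * (k+1/2) (k+8/3) / [(k+5/3) (k+1)] - rational in k, leading ratio (2/3); with t_0 = -2/5, classification follows.


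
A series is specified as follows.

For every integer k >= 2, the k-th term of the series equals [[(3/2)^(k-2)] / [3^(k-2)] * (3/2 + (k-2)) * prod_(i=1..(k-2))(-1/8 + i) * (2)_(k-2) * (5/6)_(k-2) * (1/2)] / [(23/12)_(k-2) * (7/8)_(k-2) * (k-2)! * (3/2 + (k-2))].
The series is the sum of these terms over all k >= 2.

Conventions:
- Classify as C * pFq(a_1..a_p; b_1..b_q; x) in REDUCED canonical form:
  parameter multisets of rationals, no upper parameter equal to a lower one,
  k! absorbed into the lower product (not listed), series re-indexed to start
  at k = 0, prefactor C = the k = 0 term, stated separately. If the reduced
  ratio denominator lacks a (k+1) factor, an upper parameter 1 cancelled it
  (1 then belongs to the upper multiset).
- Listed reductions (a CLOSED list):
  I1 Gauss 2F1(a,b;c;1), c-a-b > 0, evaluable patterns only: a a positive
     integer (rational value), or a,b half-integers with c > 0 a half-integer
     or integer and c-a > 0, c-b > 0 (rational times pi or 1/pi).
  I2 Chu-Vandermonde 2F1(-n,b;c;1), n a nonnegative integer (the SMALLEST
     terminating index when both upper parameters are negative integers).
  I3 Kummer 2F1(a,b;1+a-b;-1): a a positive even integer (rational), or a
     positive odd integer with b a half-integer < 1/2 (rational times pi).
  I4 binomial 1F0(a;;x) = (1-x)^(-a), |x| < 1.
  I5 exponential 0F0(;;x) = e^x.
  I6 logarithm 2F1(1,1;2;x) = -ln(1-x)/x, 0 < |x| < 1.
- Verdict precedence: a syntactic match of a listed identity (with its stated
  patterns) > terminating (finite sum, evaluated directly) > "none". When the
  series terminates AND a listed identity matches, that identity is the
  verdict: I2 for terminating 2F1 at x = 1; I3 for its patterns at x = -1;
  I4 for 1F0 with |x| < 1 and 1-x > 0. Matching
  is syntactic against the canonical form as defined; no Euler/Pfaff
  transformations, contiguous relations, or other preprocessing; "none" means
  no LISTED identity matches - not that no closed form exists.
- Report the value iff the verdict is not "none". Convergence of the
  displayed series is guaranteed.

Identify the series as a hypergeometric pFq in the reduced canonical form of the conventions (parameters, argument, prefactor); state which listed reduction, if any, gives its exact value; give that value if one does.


Prefactor 1/2, argument 1/2: 2F1 with upper {5/6, 2} over lower {23/12}. Verdict: none (x = 1/2): each listed identity misses the multisets {5/6, 2} ; {23/12}.

Key step: x = (1/2) and striking the common factor k + 3/2 reduces the term (prefactor 1/2).
Ratio: r(k) = (1/2) * (k+5/6) (k+2) / [(k+23/12) (k+1)] - rational in k, leading ratio (1/2); with t_0 = 1/2, classification follows.


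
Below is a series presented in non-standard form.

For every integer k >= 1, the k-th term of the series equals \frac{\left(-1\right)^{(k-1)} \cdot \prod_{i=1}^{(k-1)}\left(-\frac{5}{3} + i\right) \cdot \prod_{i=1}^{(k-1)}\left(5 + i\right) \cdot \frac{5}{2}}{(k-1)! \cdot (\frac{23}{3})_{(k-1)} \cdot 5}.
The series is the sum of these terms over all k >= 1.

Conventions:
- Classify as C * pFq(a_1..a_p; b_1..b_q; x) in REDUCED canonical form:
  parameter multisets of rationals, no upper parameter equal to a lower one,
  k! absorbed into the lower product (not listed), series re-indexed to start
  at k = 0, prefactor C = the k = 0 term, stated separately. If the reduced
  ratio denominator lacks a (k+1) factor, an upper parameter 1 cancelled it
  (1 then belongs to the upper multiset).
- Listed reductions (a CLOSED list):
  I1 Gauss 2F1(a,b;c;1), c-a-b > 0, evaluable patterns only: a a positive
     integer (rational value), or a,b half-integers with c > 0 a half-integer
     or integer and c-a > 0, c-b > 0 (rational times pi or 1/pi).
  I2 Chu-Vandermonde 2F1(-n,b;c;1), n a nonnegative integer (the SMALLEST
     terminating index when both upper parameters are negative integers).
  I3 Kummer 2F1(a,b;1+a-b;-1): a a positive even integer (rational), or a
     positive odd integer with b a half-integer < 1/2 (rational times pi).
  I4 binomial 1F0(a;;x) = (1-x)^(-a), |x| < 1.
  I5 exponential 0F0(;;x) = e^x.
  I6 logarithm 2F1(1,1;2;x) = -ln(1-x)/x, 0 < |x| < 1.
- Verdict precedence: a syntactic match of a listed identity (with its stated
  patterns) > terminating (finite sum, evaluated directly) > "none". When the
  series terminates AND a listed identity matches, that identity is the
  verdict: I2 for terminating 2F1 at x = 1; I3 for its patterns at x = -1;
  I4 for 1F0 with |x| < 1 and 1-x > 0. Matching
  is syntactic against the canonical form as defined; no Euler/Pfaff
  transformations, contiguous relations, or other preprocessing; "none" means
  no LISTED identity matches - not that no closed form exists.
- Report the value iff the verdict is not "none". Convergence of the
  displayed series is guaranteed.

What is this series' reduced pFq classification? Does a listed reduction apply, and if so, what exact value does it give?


First insight: t_0 being \frac{1}{2}, the constant factors (prefactor 1/2) combine into one prefactor.
Step ratio: r(k) = -1 * (k-\frac{2}{3}) (k+6) / [(k+\frac{23}{3}) (k+1)] - poly over poly, x = -1 from leading terms; C = \frac{1}{2} at k = 0.

Classification (C = \frac{1}{2}): 2F1 with upper {-\frac{2}{3}, 6}, lower {\frac{23}{3}}, argument x = -1. Verdict: Kummer (I3) matches (x = -1; c = \frac{23}{3} equals 1+a-b for upper {-\frac{2}{3}, 6}: listed pattern). Exact value: \frac{119}{162}.


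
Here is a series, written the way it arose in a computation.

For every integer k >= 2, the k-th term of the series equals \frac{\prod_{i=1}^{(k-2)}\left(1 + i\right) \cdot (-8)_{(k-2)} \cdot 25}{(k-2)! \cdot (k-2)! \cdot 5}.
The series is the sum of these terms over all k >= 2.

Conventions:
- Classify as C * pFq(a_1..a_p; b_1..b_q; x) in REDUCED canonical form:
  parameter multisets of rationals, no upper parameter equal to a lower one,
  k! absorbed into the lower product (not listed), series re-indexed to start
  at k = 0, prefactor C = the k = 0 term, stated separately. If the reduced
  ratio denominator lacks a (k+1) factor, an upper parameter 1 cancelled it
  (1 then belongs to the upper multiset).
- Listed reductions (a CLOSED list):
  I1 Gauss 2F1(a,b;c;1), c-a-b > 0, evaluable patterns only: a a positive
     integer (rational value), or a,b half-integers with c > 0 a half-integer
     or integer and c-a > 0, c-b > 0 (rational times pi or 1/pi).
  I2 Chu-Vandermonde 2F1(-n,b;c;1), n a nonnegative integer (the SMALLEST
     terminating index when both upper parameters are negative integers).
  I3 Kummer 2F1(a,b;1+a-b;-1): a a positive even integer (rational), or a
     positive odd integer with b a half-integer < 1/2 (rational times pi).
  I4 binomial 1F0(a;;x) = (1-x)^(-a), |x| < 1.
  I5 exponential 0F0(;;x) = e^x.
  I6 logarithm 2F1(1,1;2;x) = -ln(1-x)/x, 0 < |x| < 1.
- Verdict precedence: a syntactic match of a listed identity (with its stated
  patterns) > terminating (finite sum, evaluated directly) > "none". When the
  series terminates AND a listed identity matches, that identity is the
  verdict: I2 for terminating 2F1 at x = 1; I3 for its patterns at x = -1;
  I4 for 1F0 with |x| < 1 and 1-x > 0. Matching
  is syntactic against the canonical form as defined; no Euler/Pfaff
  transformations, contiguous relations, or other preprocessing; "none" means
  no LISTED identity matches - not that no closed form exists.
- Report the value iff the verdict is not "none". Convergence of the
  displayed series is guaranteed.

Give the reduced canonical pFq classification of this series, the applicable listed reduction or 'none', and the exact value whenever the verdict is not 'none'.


Prefactor 5, argument 1: 2F1 with upper {-8, 2} over lower {1}. Verdict: the Chu-Vandermonde identity I2 applies (terminating 2F1 at x = 1 with n = 8, b = 2, c = 1). Value: 0.

Key step: t_0 = 5 here, and the denominator's factorial ratio (prefactor 5) is a lower Pochhammer.
Step ratio: r(k) = 1 * (k-8) (k+2) / [(k+1) (k+1)] - rational in k, leading ratio 1; with t_0 = 5, classification follows.


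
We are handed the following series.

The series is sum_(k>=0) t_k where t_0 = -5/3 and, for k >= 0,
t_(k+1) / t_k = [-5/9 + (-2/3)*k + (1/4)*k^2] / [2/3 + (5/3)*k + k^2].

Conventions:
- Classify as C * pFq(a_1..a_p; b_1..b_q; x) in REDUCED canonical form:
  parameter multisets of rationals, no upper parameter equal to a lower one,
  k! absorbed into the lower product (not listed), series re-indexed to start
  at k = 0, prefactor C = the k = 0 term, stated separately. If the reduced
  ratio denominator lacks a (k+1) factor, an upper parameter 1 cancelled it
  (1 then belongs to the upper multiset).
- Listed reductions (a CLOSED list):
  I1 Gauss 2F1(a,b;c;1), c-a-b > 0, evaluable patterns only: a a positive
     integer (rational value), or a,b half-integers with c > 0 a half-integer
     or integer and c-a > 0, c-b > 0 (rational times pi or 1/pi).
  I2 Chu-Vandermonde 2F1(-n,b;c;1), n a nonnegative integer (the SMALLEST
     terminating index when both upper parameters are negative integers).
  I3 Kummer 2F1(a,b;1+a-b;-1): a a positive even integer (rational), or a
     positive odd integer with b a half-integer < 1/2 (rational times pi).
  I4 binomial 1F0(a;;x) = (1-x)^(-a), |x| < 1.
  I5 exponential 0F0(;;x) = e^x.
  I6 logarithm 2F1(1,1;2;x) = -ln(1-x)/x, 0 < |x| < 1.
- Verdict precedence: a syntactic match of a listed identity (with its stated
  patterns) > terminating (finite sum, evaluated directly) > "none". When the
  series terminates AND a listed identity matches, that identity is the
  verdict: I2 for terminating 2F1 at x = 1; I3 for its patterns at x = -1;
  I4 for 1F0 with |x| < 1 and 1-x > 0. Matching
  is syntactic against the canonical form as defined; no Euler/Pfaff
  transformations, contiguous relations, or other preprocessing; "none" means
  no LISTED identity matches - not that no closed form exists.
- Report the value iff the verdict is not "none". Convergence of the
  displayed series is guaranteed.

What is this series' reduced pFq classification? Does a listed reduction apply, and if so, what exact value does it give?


Canonical form: C = -5/3 times 1F0 with upper {-10/3}, lower {-}, x = 1/4. Verdict (x = 1/4): the binomial series (I4) applies (the 1F0 binomial series: exponent 10/3, x = 1/4). Its exact value is (-5/3) * (3/4)^(10/3).

Structural cue: with t_0 = -5/3, factor the ratio over Q (C = -5/3, x = 1/4): negated roots = parameters.
Term ratio: r(k) = (1/4) * (k-10/3) / [(k+1)] - rational in k, leading ratio (1/4); with t_0 = -5/3, classification follows.


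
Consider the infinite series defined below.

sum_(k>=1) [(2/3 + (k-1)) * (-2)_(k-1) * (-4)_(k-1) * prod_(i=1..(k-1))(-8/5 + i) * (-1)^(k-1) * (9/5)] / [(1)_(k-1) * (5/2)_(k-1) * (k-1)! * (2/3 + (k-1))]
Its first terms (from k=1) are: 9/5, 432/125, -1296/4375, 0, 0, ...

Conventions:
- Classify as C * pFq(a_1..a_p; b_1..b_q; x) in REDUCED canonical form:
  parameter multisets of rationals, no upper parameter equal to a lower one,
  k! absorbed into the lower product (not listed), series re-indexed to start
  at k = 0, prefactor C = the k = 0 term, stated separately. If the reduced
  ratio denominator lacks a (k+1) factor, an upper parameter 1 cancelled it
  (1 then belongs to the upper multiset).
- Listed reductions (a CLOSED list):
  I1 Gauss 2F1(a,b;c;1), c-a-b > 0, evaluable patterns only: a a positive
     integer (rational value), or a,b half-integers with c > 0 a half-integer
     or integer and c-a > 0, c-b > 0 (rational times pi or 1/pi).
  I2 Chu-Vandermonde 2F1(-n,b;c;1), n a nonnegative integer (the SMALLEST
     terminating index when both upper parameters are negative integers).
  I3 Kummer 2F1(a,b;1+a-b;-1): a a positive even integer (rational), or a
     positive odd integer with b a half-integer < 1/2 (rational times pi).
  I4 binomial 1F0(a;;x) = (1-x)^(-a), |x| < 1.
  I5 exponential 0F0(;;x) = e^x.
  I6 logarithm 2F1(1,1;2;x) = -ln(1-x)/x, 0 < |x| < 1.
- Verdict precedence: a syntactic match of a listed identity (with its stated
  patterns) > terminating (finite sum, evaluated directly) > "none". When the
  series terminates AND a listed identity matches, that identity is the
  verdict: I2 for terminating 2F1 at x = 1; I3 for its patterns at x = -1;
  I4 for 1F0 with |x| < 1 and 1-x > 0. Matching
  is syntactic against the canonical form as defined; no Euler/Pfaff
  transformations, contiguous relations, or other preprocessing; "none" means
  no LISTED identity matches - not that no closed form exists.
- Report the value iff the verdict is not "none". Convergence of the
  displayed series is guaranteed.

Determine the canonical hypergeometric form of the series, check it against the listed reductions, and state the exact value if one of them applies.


At argument -1: a 3F2 with upper {-4, -2, -3/5}, lower {1, 5/2}, scaled by C = 9/5. Verdict: terminating - no listed pattern fits, but -2 in the upper list cuts the series at k = 2; direct evaluation. Sum: 21699/4375.

Key step: t_0 being 9/5, the running product (C = 9/5, x = -1) telescopes to a rising factorial.
Adjacent-term ratio: r(k) = (-1) * (k-4) (k-2) (k-3/5) / [(k+1) (k+5/2) (k+1)] - poly over poly, x = (-1) from leading terms; C = 9/5 at k = 0.


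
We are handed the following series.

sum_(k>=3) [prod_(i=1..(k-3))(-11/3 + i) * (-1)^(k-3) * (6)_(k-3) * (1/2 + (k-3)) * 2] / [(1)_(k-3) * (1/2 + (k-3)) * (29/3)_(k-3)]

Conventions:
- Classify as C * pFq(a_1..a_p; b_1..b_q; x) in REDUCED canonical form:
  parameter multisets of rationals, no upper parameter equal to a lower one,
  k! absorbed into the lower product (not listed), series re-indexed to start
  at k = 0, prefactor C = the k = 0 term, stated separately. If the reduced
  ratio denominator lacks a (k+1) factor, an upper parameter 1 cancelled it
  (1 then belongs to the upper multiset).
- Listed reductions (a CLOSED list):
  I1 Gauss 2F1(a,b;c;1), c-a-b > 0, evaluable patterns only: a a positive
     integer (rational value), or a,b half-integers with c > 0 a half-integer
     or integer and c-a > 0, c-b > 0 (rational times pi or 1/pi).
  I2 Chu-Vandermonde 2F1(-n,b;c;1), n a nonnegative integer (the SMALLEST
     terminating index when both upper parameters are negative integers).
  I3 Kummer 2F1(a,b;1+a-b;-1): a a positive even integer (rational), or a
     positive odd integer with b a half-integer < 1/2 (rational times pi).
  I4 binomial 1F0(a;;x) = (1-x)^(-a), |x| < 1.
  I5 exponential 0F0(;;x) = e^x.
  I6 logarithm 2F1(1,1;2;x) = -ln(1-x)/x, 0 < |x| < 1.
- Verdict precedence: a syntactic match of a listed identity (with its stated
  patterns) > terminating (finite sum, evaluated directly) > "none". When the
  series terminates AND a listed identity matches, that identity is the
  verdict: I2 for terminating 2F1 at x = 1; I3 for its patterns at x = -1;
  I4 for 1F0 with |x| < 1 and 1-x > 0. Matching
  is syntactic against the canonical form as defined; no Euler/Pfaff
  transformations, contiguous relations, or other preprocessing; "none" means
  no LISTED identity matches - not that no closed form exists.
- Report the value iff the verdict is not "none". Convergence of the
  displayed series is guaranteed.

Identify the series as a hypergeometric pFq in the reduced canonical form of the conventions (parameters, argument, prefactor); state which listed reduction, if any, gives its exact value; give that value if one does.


At argument -1: a 2F1 with upper {-8/3, 6}, lower {29/3}, scaled by C = 2. Verdict (x = -1): Kummer (I3) applies (x = -1; c = 29/3 equals 1+a-b for upper {-8/3, 6}: listed pattern). Value: 598/81.

The tell: t_0 = 2 here, and (1)_k (C = 2, x = -1) is k! itself.
Consecutive-term ratio: r(k) = (-1) * (k-8/3) (k+6) / [(k+29/3) (k+1)] - poly over poly, x = (-1) from leading terms; C = 2 at k = 0.


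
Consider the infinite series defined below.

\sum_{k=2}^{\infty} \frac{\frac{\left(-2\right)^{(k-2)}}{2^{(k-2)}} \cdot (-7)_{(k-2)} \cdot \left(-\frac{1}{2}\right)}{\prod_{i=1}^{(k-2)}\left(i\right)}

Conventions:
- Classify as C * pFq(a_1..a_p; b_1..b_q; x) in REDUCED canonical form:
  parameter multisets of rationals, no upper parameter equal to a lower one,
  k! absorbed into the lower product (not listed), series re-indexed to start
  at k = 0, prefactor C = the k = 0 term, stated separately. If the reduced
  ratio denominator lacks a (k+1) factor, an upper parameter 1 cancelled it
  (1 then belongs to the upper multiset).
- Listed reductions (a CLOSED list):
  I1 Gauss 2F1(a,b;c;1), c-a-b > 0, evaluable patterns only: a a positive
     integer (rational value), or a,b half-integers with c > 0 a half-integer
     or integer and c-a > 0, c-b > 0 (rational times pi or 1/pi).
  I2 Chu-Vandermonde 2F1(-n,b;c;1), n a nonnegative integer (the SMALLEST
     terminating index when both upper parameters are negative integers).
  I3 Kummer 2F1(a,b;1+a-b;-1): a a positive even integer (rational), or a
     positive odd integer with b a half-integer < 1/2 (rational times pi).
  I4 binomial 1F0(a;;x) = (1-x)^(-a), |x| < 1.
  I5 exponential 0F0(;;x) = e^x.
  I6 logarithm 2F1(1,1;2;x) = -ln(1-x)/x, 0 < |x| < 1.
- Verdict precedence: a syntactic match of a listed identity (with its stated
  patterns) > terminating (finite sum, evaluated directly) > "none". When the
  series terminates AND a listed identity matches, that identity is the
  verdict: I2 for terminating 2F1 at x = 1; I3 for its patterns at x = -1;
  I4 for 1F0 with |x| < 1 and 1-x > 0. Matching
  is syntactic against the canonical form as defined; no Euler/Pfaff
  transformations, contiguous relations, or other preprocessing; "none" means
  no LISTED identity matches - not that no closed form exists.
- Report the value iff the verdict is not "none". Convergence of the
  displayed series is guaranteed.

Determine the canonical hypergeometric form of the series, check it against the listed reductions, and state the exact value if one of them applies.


With C = -\frac{1}{2}: the canonical form is 1F0(-7; -; -1). Verdict: terminating - the sum ends at index 7 because -7 is a negative integer; exact evaluation follows. Hence: -64.

Structural cue: t_0 being -\frac{1}{2}, the two k-th powers (C = -1/2) combine into one argument.
Term ratio: r(k) = -1 * (k-7) / [(k+1)] ; factor over Q: parameters, x = -1, and C = -\frac{1}{2}.


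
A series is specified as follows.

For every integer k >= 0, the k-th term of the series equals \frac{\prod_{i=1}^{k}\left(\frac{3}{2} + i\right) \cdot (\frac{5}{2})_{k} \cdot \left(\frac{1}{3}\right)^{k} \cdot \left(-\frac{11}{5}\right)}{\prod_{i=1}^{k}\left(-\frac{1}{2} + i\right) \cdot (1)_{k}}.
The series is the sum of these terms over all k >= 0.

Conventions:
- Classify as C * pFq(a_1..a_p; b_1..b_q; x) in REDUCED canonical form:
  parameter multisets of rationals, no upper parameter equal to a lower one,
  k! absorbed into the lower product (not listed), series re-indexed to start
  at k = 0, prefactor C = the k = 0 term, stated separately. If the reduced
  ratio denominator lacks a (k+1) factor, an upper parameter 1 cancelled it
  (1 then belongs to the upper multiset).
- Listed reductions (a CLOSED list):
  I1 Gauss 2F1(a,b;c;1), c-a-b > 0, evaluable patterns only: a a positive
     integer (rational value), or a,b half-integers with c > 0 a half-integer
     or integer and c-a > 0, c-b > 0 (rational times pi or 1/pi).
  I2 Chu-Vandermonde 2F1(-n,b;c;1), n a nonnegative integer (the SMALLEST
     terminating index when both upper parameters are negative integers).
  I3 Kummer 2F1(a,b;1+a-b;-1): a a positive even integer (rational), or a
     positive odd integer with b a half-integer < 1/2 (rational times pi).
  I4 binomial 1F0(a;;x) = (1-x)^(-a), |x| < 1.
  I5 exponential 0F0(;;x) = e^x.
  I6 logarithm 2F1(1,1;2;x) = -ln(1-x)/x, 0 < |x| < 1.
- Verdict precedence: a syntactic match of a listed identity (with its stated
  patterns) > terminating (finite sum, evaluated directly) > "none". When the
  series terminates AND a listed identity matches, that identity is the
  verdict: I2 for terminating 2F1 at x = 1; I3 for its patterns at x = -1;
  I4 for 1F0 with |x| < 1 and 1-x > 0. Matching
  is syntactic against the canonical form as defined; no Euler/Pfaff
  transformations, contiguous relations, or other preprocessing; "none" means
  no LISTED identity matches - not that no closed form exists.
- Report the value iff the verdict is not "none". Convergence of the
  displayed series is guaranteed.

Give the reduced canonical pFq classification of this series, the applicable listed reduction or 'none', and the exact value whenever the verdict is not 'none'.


Reduced: x = \frac{1}{3}, 2F1, upper = {\frac{5}{2}, \frac{5}{2}}, lower = {\frac{1}{2}}, C = -\frac{11}{5}. Verdict: none (x = \frac{1}{3}): each listed identity misses the multisets {\frac{5}{2}, \frac{5}{2}} ; {\frac{1}{2}}.

The tell: t_0 = -\frac{11}{5} here, and the lower running product (C = -11/5, x = 1/3) is a rising factorial.
Consecutive-term ratio: r(k) = \frac{1}{3} * (k+\frac{5}{2}) (k+\frac{5}{2}) / [(k+\frac{1}{2}) (k+1)] ; factor over Q: parameters, x = \frac{1}{3}, and C = -\frac{11}{5}.


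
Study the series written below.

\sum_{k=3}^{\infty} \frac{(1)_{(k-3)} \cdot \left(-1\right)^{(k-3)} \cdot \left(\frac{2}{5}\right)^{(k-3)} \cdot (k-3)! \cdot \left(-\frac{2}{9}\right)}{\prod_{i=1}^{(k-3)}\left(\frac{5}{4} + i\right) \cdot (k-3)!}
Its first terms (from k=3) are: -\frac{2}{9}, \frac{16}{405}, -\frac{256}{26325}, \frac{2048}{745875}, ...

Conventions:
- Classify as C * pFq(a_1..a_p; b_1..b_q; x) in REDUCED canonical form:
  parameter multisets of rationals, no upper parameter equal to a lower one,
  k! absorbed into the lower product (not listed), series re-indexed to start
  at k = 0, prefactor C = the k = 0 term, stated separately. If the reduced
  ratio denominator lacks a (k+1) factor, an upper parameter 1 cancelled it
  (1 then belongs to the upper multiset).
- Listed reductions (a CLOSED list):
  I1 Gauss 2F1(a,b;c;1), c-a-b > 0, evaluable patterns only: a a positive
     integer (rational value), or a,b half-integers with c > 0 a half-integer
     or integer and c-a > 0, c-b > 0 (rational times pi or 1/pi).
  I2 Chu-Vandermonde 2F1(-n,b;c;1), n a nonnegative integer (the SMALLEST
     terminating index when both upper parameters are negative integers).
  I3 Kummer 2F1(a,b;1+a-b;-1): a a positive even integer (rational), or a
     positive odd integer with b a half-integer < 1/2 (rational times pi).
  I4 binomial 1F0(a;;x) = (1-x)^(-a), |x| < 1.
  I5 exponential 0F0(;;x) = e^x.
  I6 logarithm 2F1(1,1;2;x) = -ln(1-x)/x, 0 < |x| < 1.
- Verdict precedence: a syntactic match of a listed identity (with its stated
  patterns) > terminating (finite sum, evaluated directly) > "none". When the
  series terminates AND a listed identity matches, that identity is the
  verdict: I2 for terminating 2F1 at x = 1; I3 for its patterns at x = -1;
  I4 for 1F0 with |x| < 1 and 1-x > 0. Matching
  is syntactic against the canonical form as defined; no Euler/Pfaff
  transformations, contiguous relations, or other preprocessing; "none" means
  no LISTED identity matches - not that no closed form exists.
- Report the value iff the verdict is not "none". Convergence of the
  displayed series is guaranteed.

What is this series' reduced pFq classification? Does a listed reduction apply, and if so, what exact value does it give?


The tell: from the first term -\frac{2}{9}: the factorial ratio (prefactor -2/9) (k+a-1)!/(a-1)! is a rising factorial (a)_k.
Term ratio: r(k) = -\frac{2}{5} * (k+1) (k+1) / [(k+\frac{9}{4}) (k+1)] ; factor over Q: parameters, x = -\frac{2}{5}, and C = -\frac{2}{9}.

With C = -\frac{2}{9}: the canonical form is 2F1(1, 1; \frac{9}{4}; -\frac{2}{5}). Verdict: none. No listed pattern accepts 2F1(1, 1; \frac{9}{4}; -\frac{2}{5}).


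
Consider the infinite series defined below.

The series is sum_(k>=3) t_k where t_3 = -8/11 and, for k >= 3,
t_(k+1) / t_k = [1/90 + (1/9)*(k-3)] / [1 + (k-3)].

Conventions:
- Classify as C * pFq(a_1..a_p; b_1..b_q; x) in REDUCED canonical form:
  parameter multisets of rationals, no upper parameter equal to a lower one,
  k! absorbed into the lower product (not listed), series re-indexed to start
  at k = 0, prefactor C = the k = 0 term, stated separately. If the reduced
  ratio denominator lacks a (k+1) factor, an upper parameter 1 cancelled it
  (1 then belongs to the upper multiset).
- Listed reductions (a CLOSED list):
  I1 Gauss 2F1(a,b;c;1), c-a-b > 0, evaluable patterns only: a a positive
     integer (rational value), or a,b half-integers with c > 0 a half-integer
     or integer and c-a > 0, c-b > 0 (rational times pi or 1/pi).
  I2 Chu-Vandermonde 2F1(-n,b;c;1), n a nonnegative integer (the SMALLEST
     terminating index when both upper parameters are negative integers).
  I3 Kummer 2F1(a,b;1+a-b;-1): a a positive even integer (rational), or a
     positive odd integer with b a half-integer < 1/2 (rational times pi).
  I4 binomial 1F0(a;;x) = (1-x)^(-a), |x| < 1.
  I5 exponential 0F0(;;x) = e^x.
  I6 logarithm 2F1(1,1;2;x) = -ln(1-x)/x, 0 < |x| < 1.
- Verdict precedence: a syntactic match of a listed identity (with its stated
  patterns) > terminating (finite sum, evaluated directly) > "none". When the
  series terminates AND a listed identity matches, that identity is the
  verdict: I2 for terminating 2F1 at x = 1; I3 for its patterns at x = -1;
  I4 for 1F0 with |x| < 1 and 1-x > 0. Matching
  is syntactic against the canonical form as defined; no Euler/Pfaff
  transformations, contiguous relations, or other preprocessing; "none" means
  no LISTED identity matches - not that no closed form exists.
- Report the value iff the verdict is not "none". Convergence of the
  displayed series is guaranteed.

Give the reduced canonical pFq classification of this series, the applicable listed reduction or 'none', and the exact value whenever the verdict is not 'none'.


Key step: with t_0 = -8/11, factor the ratio over Q (prefactor -8/11): negated roots = parameters.
Ratio: r(k) = (1/9) * (k+1/10) / [(k+1)] - rational in k, leading ratio (1/9); with t_0 = -8/11, classification follows.

This is -8/11 * 1F0(1/10; -; 1/9) in reduced canonical form. Verdict: this is the I4 binomial reduction (the 1F0 binomial series: exponent -1/10, x = 1/9). Sum: (-8/11) * (8/9)^(-1/10).


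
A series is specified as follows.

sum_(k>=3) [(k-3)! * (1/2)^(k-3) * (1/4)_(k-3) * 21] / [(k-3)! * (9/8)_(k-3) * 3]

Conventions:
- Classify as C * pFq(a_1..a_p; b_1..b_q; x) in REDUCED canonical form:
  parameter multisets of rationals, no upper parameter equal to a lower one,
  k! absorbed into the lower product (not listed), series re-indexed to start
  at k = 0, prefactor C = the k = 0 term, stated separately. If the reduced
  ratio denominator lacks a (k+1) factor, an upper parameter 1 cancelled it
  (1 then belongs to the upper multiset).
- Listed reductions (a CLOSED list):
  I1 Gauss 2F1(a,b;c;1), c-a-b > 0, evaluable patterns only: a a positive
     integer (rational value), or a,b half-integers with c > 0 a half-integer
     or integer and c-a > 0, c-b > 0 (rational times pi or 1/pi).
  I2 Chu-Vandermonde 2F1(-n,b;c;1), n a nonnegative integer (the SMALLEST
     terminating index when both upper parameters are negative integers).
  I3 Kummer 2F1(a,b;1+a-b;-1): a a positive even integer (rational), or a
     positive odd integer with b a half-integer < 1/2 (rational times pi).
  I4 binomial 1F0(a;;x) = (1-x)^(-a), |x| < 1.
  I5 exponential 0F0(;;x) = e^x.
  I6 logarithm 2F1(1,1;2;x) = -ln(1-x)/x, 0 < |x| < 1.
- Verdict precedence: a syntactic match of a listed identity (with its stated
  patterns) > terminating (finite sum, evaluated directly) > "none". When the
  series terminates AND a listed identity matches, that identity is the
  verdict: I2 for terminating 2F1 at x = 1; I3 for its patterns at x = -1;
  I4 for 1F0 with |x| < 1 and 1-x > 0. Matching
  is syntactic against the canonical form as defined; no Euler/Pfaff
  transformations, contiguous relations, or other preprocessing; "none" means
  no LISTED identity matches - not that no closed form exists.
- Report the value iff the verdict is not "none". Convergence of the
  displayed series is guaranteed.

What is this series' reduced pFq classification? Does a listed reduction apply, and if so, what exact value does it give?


The series (x = 1/2) is 2F1: upper {1/4, 1}, lower {9/8}, prefactor 7. Verdict: none (x = 1/2): each listed identity misses the multisets {1/4, 1} ; {9/8}.

Key observation: t_0 being 7, the constant factors (prefactor 7) combine into one prefactor.
Consecutive-term ratio: r(k) = (1/2) * (k+1/4) (k+1) / [(k+9/8) (k+1)] ; factor over Q: parameters, x = (1/2), and C = 7.
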